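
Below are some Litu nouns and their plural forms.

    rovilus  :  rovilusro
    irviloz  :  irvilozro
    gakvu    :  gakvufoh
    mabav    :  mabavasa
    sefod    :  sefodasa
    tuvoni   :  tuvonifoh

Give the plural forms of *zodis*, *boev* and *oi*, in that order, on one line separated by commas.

The suffix is conditioned by the final sound: -ro when the stem ends in a sibilant (*rovilus*, *irviloz*); -asa when the stem ends in a non-sibilant consonant (*mabav*, *sefod*); -foh when the stem ends in a vowel (*gakvu*, *tuvoni*).
Since the final sound of *zodis* is /s/ (a sibilant), it takes -ro, giving *zodisro*.
*boev*: final sound = /v/, a non-sibilant consonant → -asa → *boevasa*.
Since the final sound of *oi* is /i/ (a vowel), it takes -foh, giving *oifoh*.

zodisro, boevasa, oifoh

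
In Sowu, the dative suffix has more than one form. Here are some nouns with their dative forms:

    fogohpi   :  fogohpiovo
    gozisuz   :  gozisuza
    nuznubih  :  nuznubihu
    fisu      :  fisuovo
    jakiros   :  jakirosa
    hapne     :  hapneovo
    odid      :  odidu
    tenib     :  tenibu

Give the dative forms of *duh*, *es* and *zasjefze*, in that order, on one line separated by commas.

Looking at the final sound of each stem: -a when the stem ends in a sibilant (*gozisuz*, *jakiros*); -u when the stem ends in a non-sibilant consonant (*nuznubih*, *odid*, *tenib*); -ovo when the stem ends in a vowel (*fogohpi*, *fisu*, *hapne*).
*duh* — final sound /h/ (a non-sibilant consonant) → -u → *duhu*.
The final sound of *es* is /s/, which is a sibilant, so the suffix is -a, giving *esa*.
*zasjefze* — final sound /e/ (a vowel) → -ovo → *zasjefzeovo*.

duhu, esa, zasjefzeovo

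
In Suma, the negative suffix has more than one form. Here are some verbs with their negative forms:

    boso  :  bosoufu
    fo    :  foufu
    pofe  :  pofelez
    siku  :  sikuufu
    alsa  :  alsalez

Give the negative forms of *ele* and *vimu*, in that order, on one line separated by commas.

elelez, vimuufu

The suffix is conditioned by the last vowel: -ufu when the last vowel of the stem is a rounded vowel (*boso*, *fo*, *siku*); -lez when the last vowel of the stem is an unrounded vowel (*pofe*, *alsa*).
Since the last vowel of *ele* is /e/ (an unrounded vowel), it takes -lez, giving *elelez*.
*vimu* — last vowel /u/ (a rounded vowel) → -ufu → *vimuufu*.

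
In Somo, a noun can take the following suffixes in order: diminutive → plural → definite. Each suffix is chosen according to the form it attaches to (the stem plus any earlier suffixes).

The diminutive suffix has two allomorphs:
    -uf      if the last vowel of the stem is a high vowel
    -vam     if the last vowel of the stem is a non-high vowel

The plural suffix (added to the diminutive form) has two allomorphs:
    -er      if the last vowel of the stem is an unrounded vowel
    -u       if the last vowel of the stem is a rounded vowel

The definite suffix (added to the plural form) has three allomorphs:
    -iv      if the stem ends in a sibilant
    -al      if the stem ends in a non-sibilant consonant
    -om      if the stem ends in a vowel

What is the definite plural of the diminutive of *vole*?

volevameral

*vole*: last vowel = /e/, a non-high vowel → -vam → *volevam*.
Since the last vowel of the diminutive form *volevam* is /a/ (an unrounded vowel), it takes -er, giving *volevamer*.
The final sound of the plural form *volevamer* is /r/, which is a non-sibilant consonant, so the definite suffix is -al, giving *volevameral*.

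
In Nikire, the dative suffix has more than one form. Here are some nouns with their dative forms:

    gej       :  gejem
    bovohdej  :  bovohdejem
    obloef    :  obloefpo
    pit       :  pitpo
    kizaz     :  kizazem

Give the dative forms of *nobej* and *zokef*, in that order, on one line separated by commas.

nobejem, zokefpo

Looking at the final consonant of each stem: -po when the stem ends in a voiceless consonant (*obloef*, *pit*); -em when the stem ends in a voiced consonant (*gej*, *bovohdej*, *kizaz*).
The final consonant of *nobej* is /j/, which is voiced, so the suffix is -em, giving *nobejem*.
The final consonant of *zokef* is /f/, which is voiceless, so the suffix is -po, giving *zokefpo*.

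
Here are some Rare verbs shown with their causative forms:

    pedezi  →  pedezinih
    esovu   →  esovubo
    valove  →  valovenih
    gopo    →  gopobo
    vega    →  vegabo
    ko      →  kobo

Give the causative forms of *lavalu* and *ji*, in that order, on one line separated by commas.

The alternation tracks the last vowel of the stem — -nih when the last vowel of the stem is a front vowel (*pedezi*, *valove*); -bo when the last vowel of the stem is a back vowel (*esovu*, *gopo*, *vega*, *ko*).
*lavalu* — last vowel /u/ (a back vowel) → -bo → *lavalubo*.
Since the last vowel of *ji* is /i/ (a front vowel), it takes -nih, giving *jinih*.

lavalubo, jinih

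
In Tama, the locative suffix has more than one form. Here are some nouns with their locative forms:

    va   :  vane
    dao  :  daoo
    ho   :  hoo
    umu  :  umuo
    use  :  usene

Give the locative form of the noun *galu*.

galuo

Looking at the last vowel of each stem: -o when the last vowel of the stem is a rounded vowel (*dao*, *ho*, *umu*); -ne when the last vowel of the stem is an unrounded vowel (*va*, *use*).
*galu*: last vowel = /u/, a rounded vowel → -o → *galuo*.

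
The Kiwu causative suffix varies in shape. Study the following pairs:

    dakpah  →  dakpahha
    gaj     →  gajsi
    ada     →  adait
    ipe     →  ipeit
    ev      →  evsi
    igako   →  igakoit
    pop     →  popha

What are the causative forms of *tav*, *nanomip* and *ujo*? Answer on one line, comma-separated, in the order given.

tavsi, nanomipha, ujoit

The alternation tracks the final sound of the stem — -ha when the stem ends in a voiceless consonant (*dakpah*, *pop*); -si when the stem ends in a voiced consonant (*gaj*, *ev*); -it when the stem ends in a vowel (*ada*, *ipe*, *igako*).
The final sound of *tav* is /v/, which is a voiced consonant, so the suffix is -si, giving *tavsi*.
Since the final sound of *nanomip* is /p/ (a voiceless consonant), it takes -ha, giving *nanomipha*.
*ujo* — final sound /o/ (a vowel) → -it → *ujoit*.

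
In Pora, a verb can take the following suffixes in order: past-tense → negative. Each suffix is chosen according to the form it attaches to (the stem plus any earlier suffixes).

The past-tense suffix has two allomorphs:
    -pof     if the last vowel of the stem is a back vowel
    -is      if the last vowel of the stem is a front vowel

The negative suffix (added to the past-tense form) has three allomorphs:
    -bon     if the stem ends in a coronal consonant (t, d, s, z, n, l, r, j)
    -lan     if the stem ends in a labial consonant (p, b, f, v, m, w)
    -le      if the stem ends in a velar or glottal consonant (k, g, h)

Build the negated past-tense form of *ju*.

The last vowel of *ju* is /u/, which is a back vowel, so the past-tense suffix is -pof, giving *jupof*.
The past-tense form *jupof* — final consonant /f/ (labial) → -lan → *jupoflan*.

jupoflan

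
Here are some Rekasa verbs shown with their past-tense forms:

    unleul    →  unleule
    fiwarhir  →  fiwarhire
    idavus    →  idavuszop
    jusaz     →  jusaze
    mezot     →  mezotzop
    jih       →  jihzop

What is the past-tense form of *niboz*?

The pattern is voicing of the final consonant: -zop when the stem ends in a voiceless consonant (*idavus*, *mezot*, *jih*); -e when the stem ends in a voiced consonant (*unleul*, *fiwarhir*, *jusaz*).
Since the final consonant of *niboz* is /z/ (voiced), it takes -e, giving *niboze*.

niboze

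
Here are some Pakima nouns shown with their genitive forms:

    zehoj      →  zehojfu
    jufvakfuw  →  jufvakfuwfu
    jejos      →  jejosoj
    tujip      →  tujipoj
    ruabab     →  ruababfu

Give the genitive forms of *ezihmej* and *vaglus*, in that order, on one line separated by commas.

Looking at the final consonant of each stem: -oj when the stem ends in a voiceless consonant (*jejos*, *tujip*); -fu when the stem ends in a voiced consonant (*zehoj*, *jufvakfuw*, *ruabab*).
*ezihmej* — final consonant /j/ (voiced) → -fu → *ezihmejfu*.
*vaglus*: final consonant = /s/, voiceless → -oj → *vaglusoj*.

ezihmejfu, vaglusoj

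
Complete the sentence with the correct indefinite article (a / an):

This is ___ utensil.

a

The indefinite article is chosen by the initial *sound* of the following word, not its spelling.
*utensil* begins with the sound /juː/ (u pronounced /juː/) — a consonant sound.
So the article is *a*: This is a utensil.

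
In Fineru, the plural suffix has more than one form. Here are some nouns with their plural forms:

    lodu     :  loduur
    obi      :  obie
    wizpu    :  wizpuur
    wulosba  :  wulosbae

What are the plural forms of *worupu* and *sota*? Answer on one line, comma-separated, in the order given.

worupuur, sotae

Looking at the last vowel of each stem: -ur when the last vowel of the stem is a rounded vowel (*lodu*, *wizpu*); -e when the last vowel of the stem is an unrounded vowel (*obi*, *wulosba*).
*worupu* — last vowel /u/ (a rounded vowel) → -ur → *worupuur*.
Since the last vowel of *sota* is /a/ (an unrounded vowel), it takes -e, giving *sotae*.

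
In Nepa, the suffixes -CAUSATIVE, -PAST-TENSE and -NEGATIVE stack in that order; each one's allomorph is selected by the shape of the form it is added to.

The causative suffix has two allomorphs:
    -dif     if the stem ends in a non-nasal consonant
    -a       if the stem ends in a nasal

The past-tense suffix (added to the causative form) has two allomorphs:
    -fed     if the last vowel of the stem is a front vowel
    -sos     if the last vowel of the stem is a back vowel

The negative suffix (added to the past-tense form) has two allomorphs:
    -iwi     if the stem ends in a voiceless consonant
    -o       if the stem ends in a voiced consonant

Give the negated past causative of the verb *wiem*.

wiemasosiwi

The final consonant of *wiem* is /m/, which is a nasal, so the causative suffix is -a, giving *wiema*.
The last vowel of the causative form *wiema* is /a/, which is a back vowel, so the past-tense suffix is -sos, giving *wiemasos*.
Since the final consonant of the past-tense form *wiemasos* is /s/ (voiceless), it takes -iwi, giving *wiemasosiwi*.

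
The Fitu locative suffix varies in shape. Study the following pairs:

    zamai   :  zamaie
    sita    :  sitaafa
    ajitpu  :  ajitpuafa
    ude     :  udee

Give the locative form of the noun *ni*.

The alternation tracks the last vowel of the stem — -e when the last vowel of the stem is a front vowel (*zamai*, *ude*); -afa when the last vowel of the stem is a back vowel (*sita*, *ajitpu*).
Since the last vowel of *ni* is /i/ (a front vowel), it takes -e, giving *nie*.

nie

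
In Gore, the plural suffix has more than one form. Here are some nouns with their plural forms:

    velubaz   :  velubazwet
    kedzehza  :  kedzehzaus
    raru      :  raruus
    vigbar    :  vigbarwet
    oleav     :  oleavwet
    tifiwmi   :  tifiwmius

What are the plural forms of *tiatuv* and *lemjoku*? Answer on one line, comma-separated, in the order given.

tiatuvwet, lemjokuus

The suffix is conditioned by the final sound: -wet when the stem ends in a consonant (*velubaz*, *vigbar*, *oleav*); -us when the stem ends in a vowel (*kedzehza*, *raru*, *tifiwmi*).
*tiatuv* — final sound /v/ (a consonant) → -wet → *tiatuvwet*.
*lemjoku*: final sound = /u/, a vowel → -us → *lemjokuus*.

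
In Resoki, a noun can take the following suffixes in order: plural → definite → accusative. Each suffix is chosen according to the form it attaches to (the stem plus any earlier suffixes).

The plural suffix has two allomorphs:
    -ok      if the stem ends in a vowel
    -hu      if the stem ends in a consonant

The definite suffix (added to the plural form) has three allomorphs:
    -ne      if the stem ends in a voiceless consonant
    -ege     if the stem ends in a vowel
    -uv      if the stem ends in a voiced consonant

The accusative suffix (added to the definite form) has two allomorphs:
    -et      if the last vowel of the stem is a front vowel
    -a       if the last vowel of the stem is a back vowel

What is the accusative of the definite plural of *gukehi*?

*gukehi*: final sound = /i/, a vowel → -ok → *gukehiok*.
The plural form *gukehiok* — final sound /k/ (a voiceless consonant) → -ne → *gukehiokne*.
Since the last vowel of the definite form *gukehiokne* is /e/ (a front vowel), it takes -et, giving *gukehiokneet*.

gukehiokneet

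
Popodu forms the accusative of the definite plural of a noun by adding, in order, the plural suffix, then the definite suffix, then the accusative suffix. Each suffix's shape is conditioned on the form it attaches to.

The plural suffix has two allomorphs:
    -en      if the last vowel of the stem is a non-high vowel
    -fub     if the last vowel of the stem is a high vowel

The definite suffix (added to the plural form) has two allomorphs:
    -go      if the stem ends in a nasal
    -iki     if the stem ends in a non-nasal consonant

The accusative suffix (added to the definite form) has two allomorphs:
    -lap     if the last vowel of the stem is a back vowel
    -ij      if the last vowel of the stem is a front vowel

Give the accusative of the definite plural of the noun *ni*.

*ni* — last vowel /i/ (a high vowel) → -fub → *nifub*.
Since the final consonant of the plural form *nifub* is /b/ (non-nasal), it takes -iki, giving *nifubiki*.
Since the last vowel of the definite form *nifubiki* is /i/ (a front vowel), it takes -ij, giving *nifubikiij*.

nifubikiij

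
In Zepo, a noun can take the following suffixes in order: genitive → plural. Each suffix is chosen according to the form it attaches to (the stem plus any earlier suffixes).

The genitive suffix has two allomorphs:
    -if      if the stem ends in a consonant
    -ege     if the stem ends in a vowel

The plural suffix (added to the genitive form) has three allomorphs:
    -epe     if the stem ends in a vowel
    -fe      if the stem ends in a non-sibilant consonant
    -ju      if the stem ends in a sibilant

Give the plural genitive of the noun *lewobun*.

lewobuniffe

Since the final sound of *lewobun* is /n/ (a consonant), it takes -if, giving *lewobunif*.
The genitive form *lewobunif* — final sound /f/ (a non-sibilant consonant) → -fe → *lewobuniffe*.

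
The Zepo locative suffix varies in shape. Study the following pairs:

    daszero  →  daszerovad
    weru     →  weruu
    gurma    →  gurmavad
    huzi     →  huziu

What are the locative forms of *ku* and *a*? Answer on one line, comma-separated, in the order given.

kuu, avad

The pattern is height harmony: -u when the last vowel of the stem is a high vowel (*weru*, *huzi*); -vad when the last vowel of the stem is a non-high vowel (*daszero*, *gurma*).
The last vowel of *ku* is /u/, which is a high vowel, so the suffix is -u, giving *kuu*.
The last vowel of *a* is /a/, which is a non-high vowel, so the suffix is -vad, giving *avad*.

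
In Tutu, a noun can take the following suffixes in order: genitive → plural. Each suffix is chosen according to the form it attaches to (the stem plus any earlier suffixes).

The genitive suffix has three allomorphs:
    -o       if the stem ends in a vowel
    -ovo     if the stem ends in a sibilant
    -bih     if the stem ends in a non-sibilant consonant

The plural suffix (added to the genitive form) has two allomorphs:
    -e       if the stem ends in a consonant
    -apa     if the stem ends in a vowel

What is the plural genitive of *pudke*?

*pudke*: final sound = /e/, a vowel → -o → *pudkeo*.
The genitive form *pudkeo* — final sound /o/ (a vowel) → -apa → *pudkeoapa*.

pudkeoapa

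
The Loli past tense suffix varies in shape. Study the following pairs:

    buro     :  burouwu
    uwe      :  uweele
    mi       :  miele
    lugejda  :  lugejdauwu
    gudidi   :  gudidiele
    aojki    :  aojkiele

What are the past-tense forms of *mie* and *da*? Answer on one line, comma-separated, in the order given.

mieele, dauwu

Looking at the last vowel of each stem: -ele when the last vowel of the stem is a front vowel (*uwe*, *mi*, *gudidi*, *aojki*); -uwu when the last vowel of the stem is a back vowel (*buro*, *lugejda*).
*mie* — last vowel /e/ (a front vowel) → -ele → *mieele*.
*da* — last vowel /a/ (a back vowel) → -uwu → *dauwu*.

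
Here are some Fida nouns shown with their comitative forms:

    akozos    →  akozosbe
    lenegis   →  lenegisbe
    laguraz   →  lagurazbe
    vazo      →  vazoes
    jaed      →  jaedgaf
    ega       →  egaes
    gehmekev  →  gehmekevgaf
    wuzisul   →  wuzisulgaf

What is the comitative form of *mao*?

The suffix is conditioned by the final sound: -be when the stem ends in a sibilant (*akozos*, *lenegis*, *laguraz*); -gaf when the stem ends in a non-sibilant consonant (*jaed*, *gehmekev*, *wuzisul*); -es when the stem ends in a vowel (*vazo*, *ega*).
Since the final sound of *mao* is /o/ (a vowel), it takes -es, giving *maoes*.

maoes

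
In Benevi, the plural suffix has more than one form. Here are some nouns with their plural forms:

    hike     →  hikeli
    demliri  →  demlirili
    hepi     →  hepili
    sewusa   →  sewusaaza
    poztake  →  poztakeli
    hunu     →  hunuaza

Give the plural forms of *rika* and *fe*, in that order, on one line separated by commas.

The alternation tracks the last vowel of the stem — -li when the last vowel of the stem is a front vowel (*hike*, *demliri*, *hepi*, *poztake*); -aza when the last vowel of the stem is a back vowel (*sewusa*, *hunu*).
Since the last vowel of *rika* is /a/ (a back vowel), it takes -aza, giving *rikaaza*.
Since the last vowel of *fe* is /e/ (a front vowel), it takes -li, giving *feli*.

rikaaza, feli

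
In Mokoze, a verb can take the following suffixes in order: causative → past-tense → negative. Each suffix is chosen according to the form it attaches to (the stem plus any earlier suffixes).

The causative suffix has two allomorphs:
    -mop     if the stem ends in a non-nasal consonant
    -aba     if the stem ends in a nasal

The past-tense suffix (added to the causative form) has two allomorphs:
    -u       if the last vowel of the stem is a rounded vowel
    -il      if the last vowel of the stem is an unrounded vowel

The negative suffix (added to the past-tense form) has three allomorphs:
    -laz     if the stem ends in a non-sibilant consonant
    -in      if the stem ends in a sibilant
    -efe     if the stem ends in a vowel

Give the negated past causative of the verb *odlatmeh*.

The final consonant of *odlatmeh* is /h/, which is non-nasal, so the causative suffix is -mop, giving *odlatmehmop*.
The causative form *odlatmehmop*: last vowel = /o/, a rounded vowel → -u → *odlatmehmopu*.
The past-tense form *odlatmehmopu* — final sound /u/ (a vowel) → -efe → *odlatmehmopuefe*.

odlatmehmopuefe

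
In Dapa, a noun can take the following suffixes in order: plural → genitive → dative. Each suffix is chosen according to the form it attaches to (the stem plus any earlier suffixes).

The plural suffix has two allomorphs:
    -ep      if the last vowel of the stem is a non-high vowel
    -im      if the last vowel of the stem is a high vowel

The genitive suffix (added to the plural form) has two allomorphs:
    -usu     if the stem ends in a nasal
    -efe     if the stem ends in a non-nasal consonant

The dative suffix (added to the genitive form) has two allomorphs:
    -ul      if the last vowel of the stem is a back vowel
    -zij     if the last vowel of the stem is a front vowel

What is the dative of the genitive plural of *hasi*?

hasiimusuul

Since the last vowel of *hasi* is /i/ (a high vowel), it takes -im, giving *hasiim*.
The plural form *hasiim* — final consonant /m/ (a nasal) → -usu → *hasiimusu*.
The last vowel of the genitive form *hasiimusu* is /u/, which is a back vowel, so the dative suffix is -ul, giving *hasiimusuul*.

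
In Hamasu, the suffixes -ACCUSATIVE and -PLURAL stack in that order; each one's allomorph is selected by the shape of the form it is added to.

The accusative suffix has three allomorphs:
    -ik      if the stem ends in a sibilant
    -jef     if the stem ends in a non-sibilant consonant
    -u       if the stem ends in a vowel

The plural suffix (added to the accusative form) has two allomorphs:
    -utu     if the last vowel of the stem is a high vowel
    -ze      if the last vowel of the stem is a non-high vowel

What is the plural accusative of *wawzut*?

wawzutjefze

*wawzut* — final sound /t/ (a non-sibilant consonant) → -jef → *wawzutjef*.
The last vowel of the accusative form *wawzutjef* is /e/, which is a non-high vowel, so the plural suffix is -ze, giving *wawzutjefze*.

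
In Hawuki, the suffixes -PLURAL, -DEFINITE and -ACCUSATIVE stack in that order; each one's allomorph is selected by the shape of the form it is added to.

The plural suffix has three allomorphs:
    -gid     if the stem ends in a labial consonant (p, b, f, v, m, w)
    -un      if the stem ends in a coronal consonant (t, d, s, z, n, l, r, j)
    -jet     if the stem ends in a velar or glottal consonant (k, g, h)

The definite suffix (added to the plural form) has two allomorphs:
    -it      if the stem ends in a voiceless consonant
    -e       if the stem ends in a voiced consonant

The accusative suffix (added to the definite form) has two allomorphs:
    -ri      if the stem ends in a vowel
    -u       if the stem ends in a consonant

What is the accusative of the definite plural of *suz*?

The final consonant of *suz* is /z/, which is coronal, so the plural suffix is -un, giving *suzun*.
The plural form *suzun*: final consonant = /n/, voiced → -e → *suzune*.
The definite form *suzune* — final sound /e/ (a vowel) → -ri → *suzuneri*.

suzuneri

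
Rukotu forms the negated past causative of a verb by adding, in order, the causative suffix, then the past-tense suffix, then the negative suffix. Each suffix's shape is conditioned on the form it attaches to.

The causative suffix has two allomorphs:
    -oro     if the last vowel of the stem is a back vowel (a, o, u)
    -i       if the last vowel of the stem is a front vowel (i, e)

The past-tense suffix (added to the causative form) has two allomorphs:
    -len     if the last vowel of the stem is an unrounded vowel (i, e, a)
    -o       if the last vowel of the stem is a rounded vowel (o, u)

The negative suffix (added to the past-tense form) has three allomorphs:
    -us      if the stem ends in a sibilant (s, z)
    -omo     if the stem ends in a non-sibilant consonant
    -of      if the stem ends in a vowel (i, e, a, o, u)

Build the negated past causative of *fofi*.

*fofi* — last vowel /i/ (a front vowel) → -i → *fofii*.
The last vowel of the causative form *fofii* is /i/, which is an unrounded vowel, so the past-tense suffix is -len, giving *fofiilen*.
The final sound of the past-tense form *fofiilen* is /n/, which is a non-sibilant consonant, so the negative suffix is -omo, giving *fofiilenomo*.

fofiilenomo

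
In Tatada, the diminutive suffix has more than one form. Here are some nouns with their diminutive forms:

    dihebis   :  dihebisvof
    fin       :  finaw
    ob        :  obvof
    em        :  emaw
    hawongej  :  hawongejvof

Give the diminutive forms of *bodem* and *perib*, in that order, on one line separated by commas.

bodemaw, peribvof

Looking at the final consonant of each stem: -aw when the stem ends in a nasal (*fin*, *em*); -vof when the stem ends in a non-nasal consonant (*dihebis*, *ob*, *hawongej*).
*bodem* — final consonant /m/ (a nasal) → -aw → *bodemaw*.
*perib* — final consonant /b/ (non-nasal) → -vof → *peribvof*.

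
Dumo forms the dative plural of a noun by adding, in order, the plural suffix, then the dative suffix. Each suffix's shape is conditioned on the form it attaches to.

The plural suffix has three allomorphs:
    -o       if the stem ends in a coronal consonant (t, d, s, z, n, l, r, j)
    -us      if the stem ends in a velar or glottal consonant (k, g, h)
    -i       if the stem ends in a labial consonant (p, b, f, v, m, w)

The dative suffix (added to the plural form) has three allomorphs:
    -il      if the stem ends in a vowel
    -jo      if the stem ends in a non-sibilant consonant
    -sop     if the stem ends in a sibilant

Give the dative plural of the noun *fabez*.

*fabez* — final consonant /z/ (coronal) → -o → *fabezo*.
The plural form *fabezo*: final sound = /o/, a vowel → -il → *fabezoil*.

fabezoil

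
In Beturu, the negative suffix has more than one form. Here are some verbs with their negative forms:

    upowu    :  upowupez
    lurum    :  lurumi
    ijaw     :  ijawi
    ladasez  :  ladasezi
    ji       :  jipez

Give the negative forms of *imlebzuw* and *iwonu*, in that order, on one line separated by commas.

imlebzuwi, iwonupez

Looking at the final sound of each stem: -i when the stem ends in a consonant (*lurum*, *ijaw*, *ladasez*); -pez when the stem ends in a vowel (*upowu*, *ji*).
The final sound of *imlebzuw* is /w/, which is a consonant, so the suffix is -i, giving *imlebzuwi*.
*iwonu* — final sound /u/ (a vowel) → -pez → *iwonupez*.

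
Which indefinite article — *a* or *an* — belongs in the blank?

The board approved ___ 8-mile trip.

an

The indefinite article is chosen by the initial *sound* of the following word, not its spelling.
The number *8* is spoken "eight", beginning with /eɪt/ — a vowel sound.
So the article is *an*: The board approved an 8-mile trip.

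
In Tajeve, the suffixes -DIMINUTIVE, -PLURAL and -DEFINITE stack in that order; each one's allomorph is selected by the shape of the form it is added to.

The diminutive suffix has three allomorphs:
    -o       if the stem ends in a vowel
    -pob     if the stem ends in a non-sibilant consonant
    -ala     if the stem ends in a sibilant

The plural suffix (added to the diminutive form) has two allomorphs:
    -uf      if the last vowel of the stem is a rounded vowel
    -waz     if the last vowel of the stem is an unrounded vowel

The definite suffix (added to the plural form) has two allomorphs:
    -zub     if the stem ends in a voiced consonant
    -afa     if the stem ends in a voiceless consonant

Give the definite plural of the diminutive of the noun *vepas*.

The final sound of *vepas* is /s/, which is a sibilant, so the diminutive suffix is -ala, giving *vepasala*.
Since the last vowel of the diminutive form *vepasala* is /a/ (an unrounded vowel), it takes -waz, giving *vepasalawaz*.
The plural form *vepasalawaz*: final consonant = /z/, voiced → -zub → *vepasalawazzub*.

vepasalawazzub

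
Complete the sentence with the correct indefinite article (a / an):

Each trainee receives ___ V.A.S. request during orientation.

a

The indefinite article is chosen by the initial *sound* of the following word, not its spelling.
The initialism *V.A.S.* is read letter by letter; the first letter, V, is pronounced /viː/, which begins with a consonant sound.
So the article is *a*: Each trainee receives a V.A.S. request during orientation.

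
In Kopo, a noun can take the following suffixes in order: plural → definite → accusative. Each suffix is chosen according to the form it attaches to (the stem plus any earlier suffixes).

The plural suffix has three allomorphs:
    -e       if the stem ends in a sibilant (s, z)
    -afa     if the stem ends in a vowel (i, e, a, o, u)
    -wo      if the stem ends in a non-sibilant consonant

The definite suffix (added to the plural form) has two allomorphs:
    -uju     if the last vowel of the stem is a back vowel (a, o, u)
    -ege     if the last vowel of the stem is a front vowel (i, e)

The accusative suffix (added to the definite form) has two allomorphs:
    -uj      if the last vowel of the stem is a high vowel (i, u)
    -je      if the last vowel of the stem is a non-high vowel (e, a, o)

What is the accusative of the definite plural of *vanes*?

Since the final sound of *vanes* is /s/ (a sibilant), it takes -e, giving *vanese*.
The plural form *vanese*: last vowel = /e/, a front vowel → -ege → *vaneseege*.
The definite form *vaneseege* — last vowel /e/ (a non-high vowel) → -je → *vaneseegeje*.

vaneseegeje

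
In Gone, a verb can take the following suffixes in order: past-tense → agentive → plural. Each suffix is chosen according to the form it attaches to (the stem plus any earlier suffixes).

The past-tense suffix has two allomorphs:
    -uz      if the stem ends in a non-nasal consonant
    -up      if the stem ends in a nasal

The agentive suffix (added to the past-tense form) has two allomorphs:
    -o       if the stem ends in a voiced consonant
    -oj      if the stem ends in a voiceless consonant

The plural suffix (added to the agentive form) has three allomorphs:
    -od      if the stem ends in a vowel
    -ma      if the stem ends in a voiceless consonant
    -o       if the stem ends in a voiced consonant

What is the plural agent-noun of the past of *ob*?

obuzood

*ob*: final consonant = /b/, non-nasal → -uz → *obuz*.
The past-tense form *obuz*: final consonant = /z/, voiced → -o → *obuzo*.
Since the final sound of the agentive form *obuzo* is /o/ (a vowel), it takes -od, giving *obuzood*.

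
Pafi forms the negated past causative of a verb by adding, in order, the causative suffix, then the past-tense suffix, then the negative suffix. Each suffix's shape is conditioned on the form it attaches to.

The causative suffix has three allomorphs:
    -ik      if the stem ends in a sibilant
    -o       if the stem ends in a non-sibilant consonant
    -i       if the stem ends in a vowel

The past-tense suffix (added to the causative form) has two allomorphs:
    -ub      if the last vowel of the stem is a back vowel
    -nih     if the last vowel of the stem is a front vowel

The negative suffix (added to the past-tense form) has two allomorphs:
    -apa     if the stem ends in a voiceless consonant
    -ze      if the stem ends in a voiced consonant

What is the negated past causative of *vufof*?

The final sound of *vufof* is /f/, which is a non-sibilant consonant, so the causative suffix is -o, giving *vufofo*.
The last vowel of the causative form *vufofo* is /o/, which is a back vowel, so the past-tense suffix is -ub, giving *vufofoub*.
The final consonant of the past-tense form *vufofoub* is /b/, which is voiced, so the negative suffix is -ze, giving *vufofoubze*.

vufofoubze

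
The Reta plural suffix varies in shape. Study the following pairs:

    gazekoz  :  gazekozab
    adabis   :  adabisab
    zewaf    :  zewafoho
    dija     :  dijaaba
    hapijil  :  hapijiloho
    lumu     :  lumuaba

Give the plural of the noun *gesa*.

gesaaba

The alternation tracks the final sound of the stem — -ab when the stem ends in a sibilant (*gazekoz*, *adabis*); -oho when the stem ends in a non-sibilant consonant (*zewaf*, *hapijil*); -aba when the stem ends in a vowel (*dija*, *lumu*).
The final sound of *gesa* is /a/, which is a vowel, so the suffix is -aba, giving *gesaaba*.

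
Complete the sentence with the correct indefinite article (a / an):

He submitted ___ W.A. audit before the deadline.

The indefinite article is chosen by the initial *sound* of the following word, not its spelling.
The initialism *W.A.* is read letter by letter; the first letter, W, is pronounced /ˈdʌbəl.juː/, which begins with a consonant sound.
So the article is *a*: He submitted a W.A. audit before the deadline.

a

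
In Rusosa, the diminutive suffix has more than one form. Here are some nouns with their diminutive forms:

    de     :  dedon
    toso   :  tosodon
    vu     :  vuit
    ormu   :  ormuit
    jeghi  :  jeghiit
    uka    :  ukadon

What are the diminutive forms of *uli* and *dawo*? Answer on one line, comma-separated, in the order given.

uliit, dawodon

The suffix is conditioned by the last vowel: -it when the last vowel of the stem is a high vowel (*vu*, *ormu*, *jeghi*); -don when the last vowel of the stem is a non-high vowel (*de*, *toso*, *uka*).
*uli* — last vowel /i/ (a high vowel) → -it → *uliit*.
*dawo* — last vowel /o/ (a non-high vowel) → -don → *dawodon*.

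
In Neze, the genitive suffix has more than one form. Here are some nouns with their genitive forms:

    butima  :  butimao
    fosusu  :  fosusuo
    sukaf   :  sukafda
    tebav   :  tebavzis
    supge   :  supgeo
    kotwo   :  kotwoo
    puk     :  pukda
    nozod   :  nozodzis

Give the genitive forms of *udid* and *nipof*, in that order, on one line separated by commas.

udidzis, nipofda

Looking at the final sound of each stem: -da when the stem ends in a voiceless consonant (*sukaf*, *puk*); -zis when the stem ends in a voiced consonant (*tebav*, *nozod*); -o when the stem ends in a vowel (*butima*, *fosusu*, *supge*, *kotwo*).
The final sound of *udid* is /d/, which is a voiced consonant, so the suffix is -zis, giving *udidzis*.
*nipof* — final sound /f/ (a voiceless consonant) → -da → *nipofda*.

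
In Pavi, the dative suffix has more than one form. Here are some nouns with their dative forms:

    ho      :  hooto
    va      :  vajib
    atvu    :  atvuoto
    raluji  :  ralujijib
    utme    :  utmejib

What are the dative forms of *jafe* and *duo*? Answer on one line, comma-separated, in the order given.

The pattern is rounding harmony: -oto when the last vowel of the stem is a rounded vowel (*ho*, *atvu*); -jib when the last vowel of the stem is an unrounded vowel (*va*, *raluji*, *utme*).
The last vowel of *jafe* is /e/, which is an unrounded vowel, so the suffix is -jib, giving *jafejib*.
The last vowel of *duo* is /o/, which is a rounded vowel, so the suffix is -oto, giving *duooto*.

jafejib, duooto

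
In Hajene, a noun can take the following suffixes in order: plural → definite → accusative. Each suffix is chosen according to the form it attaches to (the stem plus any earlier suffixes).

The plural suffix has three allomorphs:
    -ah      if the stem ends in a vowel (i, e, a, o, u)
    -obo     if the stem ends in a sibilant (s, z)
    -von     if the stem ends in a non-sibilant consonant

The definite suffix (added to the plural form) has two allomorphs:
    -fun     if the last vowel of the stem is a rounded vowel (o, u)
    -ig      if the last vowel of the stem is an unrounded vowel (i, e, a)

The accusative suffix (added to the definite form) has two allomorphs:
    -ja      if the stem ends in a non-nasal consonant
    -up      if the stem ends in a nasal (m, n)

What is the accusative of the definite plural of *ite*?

iteahigja

The final sound of *ite* is /e/, which is a vowel, so the plural suffix is -ah, giving *iteah*.
The last vowel of the plural form *iteah* is /a/, which is an unrounded vowel, so the definite suffix is -ig, giving *iteahig*.
The final consonant of the definite form *iteahig* is /g/, which is non-nasal, so the accusative suffix is -ja, giving *iteahigja*.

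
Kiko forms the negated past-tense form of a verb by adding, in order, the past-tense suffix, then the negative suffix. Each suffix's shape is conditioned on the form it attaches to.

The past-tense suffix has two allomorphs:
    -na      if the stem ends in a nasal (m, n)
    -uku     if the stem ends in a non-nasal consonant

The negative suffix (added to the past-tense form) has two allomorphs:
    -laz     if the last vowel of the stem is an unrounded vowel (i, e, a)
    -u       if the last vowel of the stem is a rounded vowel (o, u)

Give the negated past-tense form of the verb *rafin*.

rafinnalaz

*rafin*: final consonant = /n/, a nasal → -na → *rafinna*.
The past-tense form *rafinna*: last vowel = /a/, an unrounded vowel → -laz → *rafinnalaz*.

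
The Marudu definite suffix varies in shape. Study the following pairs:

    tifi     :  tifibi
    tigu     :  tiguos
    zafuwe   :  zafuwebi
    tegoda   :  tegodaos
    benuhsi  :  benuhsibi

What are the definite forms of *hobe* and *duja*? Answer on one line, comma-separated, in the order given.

The alternation tracks the last vowel of the stem — -bi when the last vowel of the stem is a front vowel (*tifi*, *zafuwe*, *benuhsi*); -os when the last vowel of the stem is a back vowel (*tigu*, *tegoda*).
The last vowel of *hobe* is /e/, which is a front vowel, so the suffix is -bi, giving *hobebi*.
*duja*: last vowel = /a/, a back vowel → -os → *dujaos*.

hobebi, dujaos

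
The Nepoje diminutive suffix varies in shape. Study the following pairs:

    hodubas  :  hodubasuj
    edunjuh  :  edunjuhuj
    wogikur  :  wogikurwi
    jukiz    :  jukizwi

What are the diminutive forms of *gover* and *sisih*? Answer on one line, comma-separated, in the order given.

Looking at the final consonant of each stem: -uj when the stem ends in a voiceless consonant (*hodubas*, *edunjuh*); -wi when the stem ends in a voiced consonant (*wogikur*, *jukiz*).
The final consonant of *gover* is /r/, which is voiced, so the suffix is -wi, giving *goverwi*.
*sisih* — final consonant /h/ (voiceless) → -uj → *sisihuj*.

goverwi, sisihuj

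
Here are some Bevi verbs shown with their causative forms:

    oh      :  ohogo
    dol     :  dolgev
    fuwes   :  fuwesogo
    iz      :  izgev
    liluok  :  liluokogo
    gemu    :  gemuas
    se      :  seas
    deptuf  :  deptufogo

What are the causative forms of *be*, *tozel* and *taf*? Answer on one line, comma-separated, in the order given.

beas, tozelgev, tafogo

The pattern is voicing of the final sound: -ogo when the stem ends in a voiceless consonant (*oh*, *fuwes*, *liluok*, *deptuf*); -gev when the stem ends in a voiced consonant (*dol*, *iz*); -as when the stem ends in a vowel (*gemu*, *se*).
Since the final sound of *be* is /e/ (a vowel), it takes -as, giving *beas*.
*tozel*: final sound = /l/, a voiced consonant → -gev → *tozelgev*.
*taf*: final sound = /f/, a voiceless consonant → -ogo → *tafogo*.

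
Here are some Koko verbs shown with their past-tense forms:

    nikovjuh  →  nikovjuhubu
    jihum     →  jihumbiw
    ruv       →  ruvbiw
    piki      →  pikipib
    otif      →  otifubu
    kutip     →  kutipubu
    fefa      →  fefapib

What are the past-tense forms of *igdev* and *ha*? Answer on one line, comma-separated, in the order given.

igdevbiw, hapib

The alternation tracks the final sound of the stem — -ubu when the stem ends in a voiceless consonant (*nikovjuh*, *otif*, *kutip*); -biw when the stem ends in a voiced consonant (*jihum*, *ruv*); -pib when the stem ends in a vowel (*piki*, *fefa*).
The final sound of *igdev* is /v/, which is a voiced consonant, so the suffix is -biw, giving *igdevbiw*.
Since the final sound of *ha* is /a/ (a vowel), it takes -pib, giving *hapib*.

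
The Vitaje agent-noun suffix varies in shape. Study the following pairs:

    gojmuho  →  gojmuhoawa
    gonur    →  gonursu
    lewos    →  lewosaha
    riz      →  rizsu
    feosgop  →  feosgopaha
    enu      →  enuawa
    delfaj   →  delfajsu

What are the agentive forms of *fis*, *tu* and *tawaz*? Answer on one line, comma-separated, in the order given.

The pattern is voicing of the final sound: -aha when the stem ends in a voiceless consonant (*lewos*, *feosgop*); -su when the stem ends in a voiced consonant (*gonur*, *riz*, *delfaj*); -awa when the stem ends in a vowel (*gojmuho*, *enu*).
*fis* — final sound /s/ (a voiceless consonant) → -aha → *fisaha*.
Since the final sound of *tu* is /u/ (a vowel), it takes -awa, giving *tuawa*.
*tawaz* — final sound /z/ (a voiced consonant) → -su → *tawazsu*.

fisaha, tuawa, tawazsu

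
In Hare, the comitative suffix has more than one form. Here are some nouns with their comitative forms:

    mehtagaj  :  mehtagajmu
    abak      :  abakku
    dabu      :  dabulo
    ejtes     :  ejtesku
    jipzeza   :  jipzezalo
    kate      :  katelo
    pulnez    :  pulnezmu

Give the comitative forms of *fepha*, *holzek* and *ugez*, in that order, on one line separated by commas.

fephalo, holzekku, ugezmu

The suffix is conditioned by the final sound: -ku when the stem ends in a voiceless consonant (*abak*, *ejtes*); -mu when the stem ends in a voiced consonant (*mehtagaj*, *pulnez*); -lo when the stem ends in a vowel (*dabu*, *jipzeza*, *kate*).
The final sound of *fepha* is /a/, which is a vowel, so the suffix is -lo, giving *fephalo*.
*holzek* — final sound /k/ (a voiceless consonant) → -ku → *holzekku*.
Since the final sound of *ugez* is /z/ (a voiced consonant), it takes -mu, giving *ugezmu*.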